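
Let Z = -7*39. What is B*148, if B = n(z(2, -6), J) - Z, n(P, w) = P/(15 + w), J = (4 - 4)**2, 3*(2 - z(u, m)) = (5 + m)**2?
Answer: 363784/9 ≈ 40420.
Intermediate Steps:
z(u, m) = 2 - (5 + m)**2/3
Z = -273
J = 0 (J = 0**2 = 0)
B = 2458/9 (B = (2 - (5 - 6)**2/3)/(15 + 0) - 1*(-273) = (2 - 1/3*(-1)**2)/15 + 273 = (2 - 1/3*1)*(1/15) + 273 = (2 - 1/3)*(1/15) + 273 = (5/3)*(1/15) + 273 = 1/9 + 273 = 2458/9 ≈ 273.11)
B*148 = (2458/9)*148 = 363784/9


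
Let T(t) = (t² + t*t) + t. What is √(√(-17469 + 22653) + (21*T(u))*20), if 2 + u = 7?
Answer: 2*√5793 ≈ 152.22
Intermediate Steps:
u = 5 (u = -2 + 7 = 5)
T(t) = t + 2*t² (T(t) = (t² + t²) + t = 2*t² + t = t + 2*t²)
√(√(-17469 + 22653) + (21*T(u))*20) = √(√(-17469 + 22653) + (21*(5*(1 + 2*5)))*20) = √(√5184 + (21*(5*(1 + 10)))*20) = √(72 + (21*(5*11))*20) = √(72 + (21*55)*20) = √(72 + 1155*20) = √(72 + 23100) = √23172 = 2*√5793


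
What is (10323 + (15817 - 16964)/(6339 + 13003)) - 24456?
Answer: -273361633/19342 ≈ -14133.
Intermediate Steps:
(10323 + (15817 - 16964)/(6339 + 13003)) - 24456 = (10323 - 1147/19342) - 24456 = 199666319/19342 - 24456 = -273361633/19342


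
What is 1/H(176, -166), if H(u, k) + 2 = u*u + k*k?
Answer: 1/58530 ≈ 1.7085e-5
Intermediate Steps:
H(u, k) = -2 + k² + u² (H(u, k) = -2 + (u*u + k*k) = -2 + (u² + k²) = -2 + (k² + u²) = -2 + k² + u²)
1/H(176, -166) = 1/(-2 + (-166)² + 176²) = 1/(-2 + 27556 + 30976) = 1/58530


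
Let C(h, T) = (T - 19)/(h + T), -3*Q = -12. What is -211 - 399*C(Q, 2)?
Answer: 1839/2 ≈ 919.50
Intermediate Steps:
Q = 4 (Q = -⅓*(-12) = 4)
C(h, T) = (-19 + T)/(T + h)
-211 - 399*C(Q, 2) = -211 - 399*(-19 + 2)/(2 + 4) = -211 - 399*(-17)/6 = -211 - 133*(-17)/2 = -211 - 399*(-17/6) = -211 + 2261/2 = 1839/2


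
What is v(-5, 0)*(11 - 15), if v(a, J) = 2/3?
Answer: -8/3 ≈ -2.6667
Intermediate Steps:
v(a, J) = ⅔ (v(a, J) = 2*(⅓) = ⅔)
v(-5, 0)*(11 - 15) = 2*(11 - 15)/3 = (⅔)*(-4) = -8/3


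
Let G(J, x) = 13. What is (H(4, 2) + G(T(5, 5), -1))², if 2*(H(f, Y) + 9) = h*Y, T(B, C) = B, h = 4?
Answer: 64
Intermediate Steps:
H(f, Y) = -9 + 2*Y (H(f, Y) = -9 + (4*Y)/2 = -9 + 2*Y)
(H(4, 2) + G(T(5, 5), -1))² = ((-9 + 2*2) + 13)² = ((-9 + 4) + 13)² = (-5 + 13)² = 8² = 64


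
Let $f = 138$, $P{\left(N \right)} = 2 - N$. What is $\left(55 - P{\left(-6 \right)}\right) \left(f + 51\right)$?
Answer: $8883$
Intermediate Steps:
$\left(55 - P{\left(-6 \right)}\right) \left(f + 51\right) = \left(55 - \left(2 - -6\right)\right) \left(138 + 51\right) = \left(55 - \left(2 + 6\right)\right) 189 = \left(55 - 8\right) 189 = 47 \cdot 189 = 8883$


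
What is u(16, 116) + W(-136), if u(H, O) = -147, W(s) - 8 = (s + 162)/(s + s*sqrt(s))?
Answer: (-18904*sqrt(34) + 9465*I)/(68*(-I + 2*sqrt(34))) ≈ -139.0 + 0.016274*I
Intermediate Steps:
W(s) = 8 + (162 + s)/(s + s**(3/2)) (W(s) = 8 + (s + 162)/(s + s*sqrt(s)) = 8 + (162 + s)/(s + s**(3/2)))
u(16, 116) + W(-136) = -147 + (162 + 8*(-136)**(3/2) + 9*(-136))/(-136 + (-136)**(3/2)) = -147 + (162 + 8*(-272*I*sqrt(34)) - 1224)/(-136 - 272*I*sqrt(34)) = -147 + (162 - 2176*I*sqrt(34) - 1224)/(-136 - 272*I*sqrt(34)) = -147 + (-1062 - 2176*I*sqrt(34))/(-136 - 272*I*sqrt(34))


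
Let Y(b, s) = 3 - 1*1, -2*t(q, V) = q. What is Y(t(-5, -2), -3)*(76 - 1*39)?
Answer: 74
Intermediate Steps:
t(q, V) = -q/2
Y(b, s) = 2 (Y(b, s) = 3 - 1 = 2)
Y(t(-5, -2), -3)*(76 - 1*39) = 2*(76 - 1*39) = 2*(76 - 39) = 2*37 = 74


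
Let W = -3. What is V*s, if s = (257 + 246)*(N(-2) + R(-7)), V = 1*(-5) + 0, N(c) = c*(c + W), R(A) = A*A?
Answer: -148385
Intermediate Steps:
R(A) = A²
N(c) = c*(-3 + c) (N(c) = c*(c - 3) = c*(-3 + c))
V = -5 (V = -5 + 0 = -5)
s = 29677 (s = (257 + 246)*(-2*(-3 - 2) + (-7)²) = 503*(-2*(-5) + 49) = 503*(10 + 49) = 503*59 = 29677)
V*s = -5*29677 = -148385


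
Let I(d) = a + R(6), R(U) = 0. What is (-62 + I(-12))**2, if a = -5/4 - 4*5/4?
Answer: 74529/16 ≈ 4658.1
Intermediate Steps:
a = -25/4 (a = -5*1/4 - 20*1/4 = -5/4 - 5 = -25/4 ≈ -6.2500)
I(d) = -25/4 (I(d) = -25/4 + 0 = -25/4)
(-62 + I(-12))**2 = (-62 - 25/4)**2 = (-273/4)**2 = 74529/16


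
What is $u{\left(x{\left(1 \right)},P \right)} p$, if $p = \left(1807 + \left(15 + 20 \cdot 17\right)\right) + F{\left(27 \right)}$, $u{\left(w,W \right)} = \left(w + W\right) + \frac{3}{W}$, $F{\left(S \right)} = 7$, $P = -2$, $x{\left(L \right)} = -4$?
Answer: $- \frac{32535}{2} \approx -16268.0$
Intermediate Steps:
$u{\left(w,W \right)} = W + w + \frac{3}{W}$ ($u{\left(w,W \right)} = \left(W + w\right) + \frac{3}{W} = W + w + \frac{3}{W}$)
$p = 2169$ ($p = \left(1807 + \left(15 + 20 \cdot 17\right)\right) + 7 = \left(1807 + \left(15 + 340\right)\right) + 7 = \left(1807 + 355\right) + 7 = 2162 + 7 = 2169$)
$u{\left(x{\left(1 \right)},P \right)} p = \left(-2 - 4 + \frac{3}{-2}\right) 2169 = \left(-2 - 4 + 3 \left(- \frac{1}{2}\right)\right) 2169 = \left(-2 - 4 - \frac{3}{2}\right) 2169 = \left(- \frac{15}{2}\right) 2169 = - \frac{32535}{2}$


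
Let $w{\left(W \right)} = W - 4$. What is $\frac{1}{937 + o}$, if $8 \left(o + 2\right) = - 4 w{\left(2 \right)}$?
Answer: $\frac{1}{936} \approx 0.0010684$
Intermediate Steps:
$w{\left(W \right)} = -4 + W$
$o = -1$ ($o = -2 + \frac{\left(-4\right) \left(-4 + 2\right)}{8} = -2 + \frac{\left(-4\right) \left(-2\right)}{8} = -2 + \frac{1}{8} \cdot 8 = -2 + 1 = -1$)
$\frac{1}{937 + o} = \frac{1}{937 - 1} = \frac{1}{936}$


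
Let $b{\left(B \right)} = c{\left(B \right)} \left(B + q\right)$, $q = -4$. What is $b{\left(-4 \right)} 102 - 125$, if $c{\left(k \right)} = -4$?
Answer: $3139$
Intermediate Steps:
$b{\left(B \right)} = 16 - 4 B$ ($b{\left(B \right)} = - 4 \left(B - 4\right) = - 4 \left(-4 + B\right) = 16 - 4 B$)
$b{\left(-4 \right)} 102 - 125 = \left(16 - -16\right) 102 - 125 = \left(16 + 16\right) 102 - 125 = 32 \cdot 102 - 125 = 3264 - 125 = 3139$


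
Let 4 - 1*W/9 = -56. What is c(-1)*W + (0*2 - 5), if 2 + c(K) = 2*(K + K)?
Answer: -3245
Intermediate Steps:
c(K) = -2 + 4*K (c(K) = -2 + 2*(K + K) = -2 + 2*(2*K) = -2 + 4*K)
W = 540 (W = 36 - 9*(-56) = 36 + 504 = 540)
c(-1)*W + (0*2 - 5) = (-2 + 4*(-1))*540 + (0*2 - 5) = (-2 - 4)*540 + (0 - 5) = -6*540 - 5 = -3240 - 5 = -3245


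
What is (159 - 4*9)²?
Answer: 15129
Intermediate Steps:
(159 - 4*9)² = (159 - 36)² = 123² = 15129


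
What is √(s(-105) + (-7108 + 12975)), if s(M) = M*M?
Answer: 2*√4223 ≈ 129.97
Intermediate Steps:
s(M) = M²
√(s(-105) + (-7108 + 12975)) = √((-105)² + (-7108 + 12975)) = √(11025 + 5867) = √16892 = 2*√4223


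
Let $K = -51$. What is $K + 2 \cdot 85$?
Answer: $119$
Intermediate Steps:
$K + 2 \cdot 85 = -51 + 2 \cdot 85 = -51 + 170 = 119$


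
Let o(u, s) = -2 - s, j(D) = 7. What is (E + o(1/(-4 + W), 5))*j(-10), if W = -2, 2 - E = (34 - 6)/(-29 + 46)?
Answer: -791/17 ≈ -46.529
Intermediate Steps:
E = 6/17 (E = 2 - (34 - 6)/(-29 + 46) = 2 - 28/17 = 6/17 ≈ 0.35294)
(E + o(1/(-4 + W), 5))*j(-10) = (6/17 + (-2 - 1*5))*7 = (6/17 + (-2 - 5))*7 = (6/17 - 7)*7 = -113/17*7 = -791/17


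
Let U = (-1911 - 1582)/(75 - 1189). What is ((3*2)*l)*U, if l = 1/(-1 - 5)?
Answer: -3493/1114 ≈ -3.1355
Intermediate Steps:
l = -1/6 (l = 1/(-6) = -1/6 ≈ -0.16667)
U = 3493/1114 (U = -3493/(-1114) = -3493*(-1/1114) = 3493/1114 ≈ 3.1355)
((3*2)*l)*U = ((3*2)*(-1/6))*(3493/1114) = (6*(-1/6))*(3493/1114) = -1*3493/1114 = -3493/1114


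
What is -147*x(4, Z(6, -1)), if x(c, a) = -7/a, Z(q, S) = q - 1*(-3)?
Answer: 343/3 ≈ 114.33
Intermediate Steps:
Z(q, S) = 3 + q (Z(q, S) = q + 3 = 3 + q)
-147*x(4, Z(6, -1)) = -(-1029)/(3 + 6) = -(-1029)/9 = -147*(-7/9) = 343/3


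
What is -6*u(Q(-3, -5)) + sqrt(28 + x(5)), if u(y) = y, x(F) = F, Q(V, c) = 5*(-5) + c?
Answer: 180 + sqrt(33) ≈ 185.74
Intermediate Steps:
Q(V, c) = -25 + c
-6*u(Q(-3, -5)) + sqrt(28 + x(5)) = -6*(-25 - 5) + sqrt(28 + 5) = -6*(-30) + sqrt(33) = 180 + sqrt(33)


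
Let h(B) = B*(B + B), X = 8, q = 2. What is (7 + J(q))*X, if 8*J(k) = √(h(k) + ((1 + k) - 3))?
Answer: 56 + 2*√2 ≈ 58.828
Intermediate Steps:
h(B) = 2*B² (h(B) = B*(2*B) = 2*B²)
J(k) = √(-2 + k + 2*k²)/8 (J(k) = √(2*k² + ((1 + k) - 3))/8 = √(2*k² + (-2 + k))/8 = √(-2 + k + 2*k²)/8)
(7 + J(q))*X = (7 + √(-2 + 2 + 2*2²)/8)*8 = (7 + √(-2 + 2 + 2*4)/8)*8 = (7 + √(-2 + 2 + 8)/8)*8 = (7 + √8/8)*8 = (7 + (2*√2)/8)*8 = (7 + √2/4)*8 = 56 + 2*√2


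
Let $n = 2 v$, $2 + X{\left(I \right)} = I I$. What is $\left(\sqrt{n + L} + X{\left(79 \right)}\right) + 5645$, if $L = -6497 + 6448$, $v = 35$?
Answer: $11884 + \sqrt{21} \approx 11889.0$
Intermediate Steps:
$X{\left(I \right)} = -2 + I^{2}$ ($X{\left(I \right)} = -2 + I I = -2 + I^{2}$)
$L = -49$
$n = 70$ ($n = 2 \cdot 35 = 70$)
$\left(\sqrt{n + L} + X{\left(79 \right)}\right) + 5645 = \left(\sqrt{70 - 49} - \left(2 - 79^{2}\right)\right) + 5645 = \left(\sqrt{21} + \left(-2 + 6241\right)\right) + 5645 = \left(\sqrt{21} + 6239\right) + 5645 = \left(6239 + \sqrt{21}\right) + 5645 = 11884 + \sqrt{21}$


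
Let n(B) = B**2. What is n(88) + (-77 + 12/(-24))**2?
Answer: 55001/4 ≈ 13750.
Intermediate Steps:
n(88) + (-77 + 12/(-24))**2 = 88**2 + (-77 + 12/(-24))**2 = 7744 + (-77 + 12*(-1/24))**2 = 7744 + (-77 - 1/2)**2 = 7744 + (-155/2)**2 = 7744 + 24025/4 = 55001/4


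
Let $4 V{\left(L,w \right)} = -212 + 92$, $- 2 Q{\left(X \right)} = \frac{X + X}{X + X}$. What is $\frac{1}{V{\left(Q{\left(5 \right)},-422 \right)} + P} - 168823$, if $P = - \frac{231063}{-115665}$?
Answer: $- \frac{182266245222}{1079629} \approx -1.6882 \cdot 10^{5}$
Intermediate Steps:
$Q{\left(X \right)} = - \frac{1}{2}$ ($Q{\left(X \right)} = - \frac{\left(X + X\right) \frac{1}{X + X}}{2} = - \frac{2 X \frac{1}{2 X}}{2} = \left(- \frac{1}{2}\right) 1 = - \frac{1}{2}$)
$V{\left(L,w \right)} = -30$ ($V{\left(L,w \right)} = \frac{-212 + 92}{4} = \frac{1}{4} \left(-120\right) = -30$)
$P = \frac{77021}{38555}$ ($P = \left(-231063\right) \left(- \frac{1}{115665}\right) = \frac{77021}{38555} \approx 1.9977$)
$\frac{1}{V{\left(Q{\left(5 \right)},-422 \right)} + P} - 168823 = \frac{1}{-30 + \frac{77021}{38555}} - 168823 = \frac{1}{- \frac{1079629}{38555}} - 168823 = - \frac{38555}{1079629} - 168823 = - \frac{182266245222}{1079629}$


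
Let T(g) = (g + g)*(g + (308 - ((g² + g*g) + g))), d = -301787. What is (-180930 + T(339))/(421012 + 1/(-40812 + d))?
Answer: -53378631028218/144238290187 ≈ -370.07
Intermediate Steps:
T(g) = 2*g*(308 - 2*g²) (T(g) = (2*g)*(g + (308 - ((g² + g²) + g))) = (2*g)*(g + (308 - (2*g² + g))) = (2*g)*(g + (308 - (g + 2*g²))) = (2*g)*(g + (308 + (-g - 2*g²))) = (2*g)*(g + (308 - g - 2*g²)) = (2*g)*(308 - 2*g²) = 2*g*(308 - 2*g²))
(-180930 + T(339))/(421012 + 1/(-40812 + d)) = (-180930 + 4*339*(154 - 1*339²))/(421012 + 1/(-40812 - 301787)) = (-180930 + 4*339*(154 - 1*114921))/(421012 + 1/(-342599)) = (-180930 + 4*339*(154 - 114921))/(421012 - 1/342599) = (-180930 + 4*339*(-114767))/(144238290187/342599) = (-180930 - 155624052)*(342599/144238290187) = -155804982*342599/144238290187 = -53378631028218/144238290187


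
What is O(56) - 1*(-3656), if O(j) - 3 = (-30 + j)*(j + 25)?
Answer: 5765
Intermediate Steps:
O(j) = 3 + (-30 + j)*(25 + j) (O(j) = 3 + (-30 + j)*(j + 25) = 3 + (-30 + j)*(25 + j))
O(56) - 1*(-3656) = (-747 + 56² - 5*56) - 1*(-3656) = (-747 + 3136 - 280) + 3656 = 2109 + 3656 = 5765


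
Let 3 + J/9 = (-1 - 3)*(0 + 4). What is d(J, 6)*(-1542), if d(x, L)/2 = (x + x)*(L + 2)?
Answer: 8437824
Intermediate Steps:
J = -171 (J = -27 + 9*((-1 - 3)*(0 + 4)) = -27 + 9*(-4*4) = -27 + 9*(-16) = -27 - 144 = -171)
d(x, L) = 4*x*(2 + L) (d(x, L) = 2*((x + x)*(L + 2)) = 2*((2*x)*(2 + L)) = 2*(2*x*(2 + L)) = 4*x*(2 + L))
d(J, 6)*(-1542) = (4*(-171)*(2 + 6))*(-1542) = (4*(-171)*8)*(-1542) = -5472*(-1542) = 8437824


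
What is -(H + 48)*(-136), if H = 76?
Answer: 16864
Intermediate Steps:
-(H + 48)*(-136) = -(76 + 48)*(-136) = -124*(-136) = -1*(-16864) = 16864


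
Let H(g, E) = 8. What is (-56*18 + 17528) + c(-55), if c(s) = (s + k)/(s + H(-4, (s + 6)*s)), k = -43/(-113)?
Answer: 87743892/5311 ≈ 16521.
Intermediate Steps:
k = 43/113 (k = -43*(-1/113) = 43/113 ≈ 0.38053)
c(s) = (43/113 + s)/(8 + s) (c(s) = (s + 43/113)/(s + 8) = (43/113 + s)/(8 + s))
(-56*18 + 17528) + c(-55) = (-56*18 + 17528) + (43/113 - 55)/(8 - 55) = (-1008 + 17528) - 6172/113/(-47) = 16520 - 1/47*(-6172/113) = 16520 + 6172/5311 = 87743892/5311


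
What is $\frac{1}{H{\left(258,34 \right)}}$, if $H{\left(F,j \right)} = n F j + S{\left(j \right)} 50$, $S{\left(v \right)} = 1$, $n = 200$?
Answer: $\frac{1}{1754450} \approx 5.6998 \cdot 10^{-7}$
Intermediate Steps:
$H{\left(F,j \right)} = 50 + 200 F j$ ($H{\left(F,j \right)} = 200 F j + 1 \cdot 50 = 200 F j + 50 = 50 + 200 F j$)
$\frac{1}{H{\left(258,34 \right)}} = \frac{1}{50 + 200 \cdot 258 \cdot 34} = \frac{1}{50 + 1754400} = \frac{1}{1754450}$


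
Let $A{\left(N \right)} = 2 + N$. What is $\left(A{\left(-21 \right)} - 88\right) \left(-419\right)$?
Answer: $44833$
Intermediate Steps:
$\left(A{\left(-21 \right)} - 88\right) \left(-419\right) = \left(\left(2 - 21\right) - 88\right) \left(-419\right) = \left(-19 - 88\right) \left(-419\right) = \left(-107\right) \left(-419\right) = 44833$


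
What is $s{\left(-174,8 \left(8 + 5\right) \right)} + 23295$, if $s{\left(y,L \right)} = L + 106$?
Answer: $23505$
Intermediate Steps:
$s{\left(y,L \right)} = 106 + L$
$s{\left(-174,8 \left(8 + 5\right) \right)} + 23295 = \left(106 + 8 \left(8 + 5\right)\right) + 23295 = \left(106 + 8 \cdot 13\right) + 23295 = \left(106 + 104\right) + 23295 = 210 + 23295 = 23505$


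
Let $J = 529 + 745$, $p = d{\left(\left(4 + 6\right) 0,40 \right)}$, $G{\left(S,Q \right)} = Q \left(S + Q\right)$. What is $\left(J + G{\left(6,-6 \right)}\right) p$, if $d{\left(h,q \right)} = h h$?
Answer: $0$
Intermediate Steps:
$d{\left(h,q \right)} = h^{2}$
$G{\left(S,Q \right)} = Q \left(Q + S\right)$
$p = 0$ ($p = \left(\left(4 + 6\right) 0\right)^{2} = \left(10 \cdot 0\right)^{2} = 0^{2} = 0$)
$J = 1274$
$\left(J + G{\left(6,-6 \right)}\right) p = \left(1274 - 6 \left(-6 + 6\right)\right) 0 = \left(1274 - 0\right) 0 = \left(1274 + 0\right) 0 = 1274 \cdot 0 = 0$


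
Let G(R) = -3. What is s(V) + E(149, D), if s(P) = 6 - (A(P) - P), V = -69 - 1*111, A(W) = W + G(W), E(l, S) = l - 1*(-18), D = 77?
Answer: 176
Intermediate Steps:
E(l, S) = 18 + l (E(l, S) = l + 18 = 18 + l)
A(W) = -3 + W (A(W) = W - 3 = -3 + W)
V = -180 (V = -69 - 111 = -180)
s(P) = 9 (s(P) = 6 - ((-3 + P) - P) = 6 - 1*(-3) = 6 + 3 = 9)
s(V) + E(149, D) = 9 + (18 + 149) = 9 + 167 = 176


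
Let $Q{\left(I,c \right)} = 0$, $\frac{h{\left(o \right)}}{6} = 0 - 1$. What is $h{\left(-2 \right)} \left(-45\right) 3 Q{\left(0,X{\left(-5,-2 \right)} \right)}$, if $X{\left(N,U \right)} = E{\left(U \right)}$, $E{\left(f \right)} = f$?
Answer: $0$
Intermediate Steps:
$h{\left(o \right)} = -6$ ($h{\left(o \right)} = 6 \left(0 - 1\right) = 6 \left(-1\right) = -6$)
$X{\left(N,U \right)} = U$
$h{\left(-2 \right)} \left(-45\right) 3 Q{\left(0,X{\left(-5,-2 \right)} \right)} = \left(-6\right) \left(-45\right) 3 \cdot 0 = 270 \cdot 0 = 0$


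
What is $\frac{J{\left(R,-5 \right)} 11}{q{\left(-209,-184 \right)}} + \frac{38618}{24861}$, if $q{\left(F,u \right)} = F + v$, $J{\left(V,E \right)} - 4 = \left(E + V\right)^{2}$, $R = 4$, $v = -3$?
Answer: $\frac{6819661}{5270532} \approx 1.2939$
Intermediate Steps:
$J{\left(V,E \right)} = 4 + \left(E + V\right)^{2}$
$q{\left(F,u \right)} = -3 + F$ ($q{\left(F,u \right)} = F - 3 = -3 + F$)
$\frac{J{\left(R,-5 \right)} 11}{q{\left(-209,-184 \right)}} + \frac{38618}{24861} = \frac{\left(4 + \left(-5 + 4\right)^{2}\right) 11}{-3 - 209} + \frac{38618}{24861} = \frac{\left(4 + \left(-1\right)^{2}\right) 11}{-212} + 38618 \cdot \frac{1}{24861} = \left(4 + 1\right) 11 \left(- \frac{1}{212}\right) + \frac{38618}{24861} = 5 \cdot 11 \left(- \frac{1}{212}\right) + \frac{38618}{24861} = 55 \left(- \frac{1}{212}\right) + \frac{38618}{24861} = - \frac{55}{212} + \frac{38618}{24861} = \frac{6819661}{5270532}$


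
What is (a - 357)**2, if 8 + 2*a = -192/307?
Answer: 12303911929/94249 ≈ 1.3055e+5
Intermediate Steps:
a = -1324/307 (a = -4 + (-192/307)/2 = -4 + (-192*1/307)/2 = -4 + (1/2)*(-192/307) = -4 - 96/307 = -1324/307 ≈ -4.3127)
(a - 357)**2 = (-1324/307 - 357)**2 = (-110923/307)**2 = 12303911929/94249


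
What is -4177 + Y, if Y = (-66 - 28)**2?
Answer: 4659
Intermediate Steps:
Y = 8836 (Y = (-94)**2 = 8836)
-4177 + Y = -4177 + 8836 = 4659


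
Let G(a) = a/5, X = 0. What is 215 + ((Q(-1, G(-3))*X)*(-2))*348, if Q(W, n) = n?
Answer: 215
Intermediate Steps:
G(a) = a/5 (G(a) = a*(⅕) = a/5)
215 + ((Q(-1, G(-3))*X)*(-2))*348 = 215 + ((((⅕)*(-3))*0)*(-2))*348 = 215 + (-⅗*0*(-2))*348 = 215 + (0*(-2))*348 = 215 + 0*348 = 215 + 0 = 215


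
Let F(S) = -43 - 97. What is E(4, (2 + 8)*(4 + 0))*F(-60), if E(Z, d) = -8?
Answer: 1120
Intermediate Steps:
F(S) = -140
E(4, (2 + 8)*(4 + 0))*F(-60) = -8*(-140) = 1120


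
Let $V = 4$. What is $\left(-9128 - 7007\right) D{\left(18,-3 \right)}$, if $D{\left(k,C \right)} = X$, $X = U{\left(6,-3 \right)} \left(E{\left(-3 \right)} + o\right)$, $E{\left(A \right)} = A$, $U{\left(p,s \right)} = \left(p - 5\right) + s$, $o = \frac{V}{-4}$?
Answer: $-129080$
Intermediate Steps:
$o = -1$ ($o = \frac{4}{-4} = 4 \left(- \frac{1}{4}\right) = -1$)
$U{\left(p,s \right)} = -5 + p + s$ ($U{\left(p,s \right)} = \left(-5 + p\right) + s = -5 + p + s$)
$X = 8$ ($X = \left(-5 + 6 - 3\right) \left(-3 - 1\right) = \left(-2\right) \left(-4\right) = 8$)
$D{\left(k,C \right)} = 8$
$\left(-9128 - 7007\right) D{\left(18,-3 \right)} = \left(-9128 - 7007\right) 8 = \left(-16135\right) 8 = -129080$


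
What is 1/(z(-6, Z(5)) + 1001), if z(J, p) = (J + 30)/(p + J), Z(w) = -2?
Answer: 1/998 ≈ 0.0010020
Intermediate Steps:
z(J, p) = (30 + J)/(J + p)
1/(z(-6, Z(5)) + 1001) = 1/((30 - 6)/(-6 - 2) + 1001) = 1/(24/(-8) + 1001) = 1/(-1/8*24 + 1001) = 1/(-3 + 1001) = 1/998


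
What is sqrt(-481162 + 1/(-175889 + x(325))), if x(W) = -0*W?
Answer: 3*I*sqrt(1653964453212099)/175889 ≈ 693.66*I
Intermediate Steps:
x(W) = 0 (x(W) = -59*0 = 0)
sqrt(-481162 + 1/(-175889 + x(325))) = sqrt(-481162 + 1/(-175889 + 0)) = sqrt(-481162 + 1/(-175889)) = sqrt(-481162 - 1/175889) = sqrt(-84631103019/175889) = 3*I*sqrt(1653964453212099)/175889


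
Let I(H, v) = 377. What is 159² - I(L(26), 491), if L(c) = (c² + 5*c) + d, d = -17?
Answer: 24904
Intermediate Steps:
L(c) = -17 + c² + 5*c (L(c) = (c² + 5*c) - 17 = -17 + c² + 5*c)
159² - I(L(26), 491) = 159² - 1*377 = 25281 - 377 = 24904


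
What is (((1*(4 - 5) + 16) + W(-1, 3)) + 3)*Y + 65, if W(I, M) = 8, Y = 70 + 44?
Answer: 3029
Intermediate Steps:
Y = 114
(((1*(4 - 5) + 16) + W(-1, 3)) + 3)*Y + 65 = (((1*(4 - 5) + 16) + 8) + 3)*114 + 65 = (((1*(-1) + 16) + 8) + 3)*114 + 65 = (((-1 + 16) + 8) + 3)*114 + 65 = ((15 + 8) + 3)*114 + 65 = (23 + 3)*114 + 65 = 26*114 + 65 = 2964 + 65 = 3029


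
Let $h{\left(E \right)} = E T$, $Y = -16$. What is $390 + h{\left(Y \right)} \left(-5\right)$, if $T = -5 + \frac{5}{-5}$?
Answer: $-90$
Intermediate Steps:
$T = -6$ ($T = -5 + 5 \left(- \frac{1}{5}\right) = -5 - 1 = -6$)
$h{\left(E \right)} = - 6 E$ ($h{\left(E \right)} = E \left(-6\right) = - 6 E$)
$390 + h{\left(Y \right)} \left(-5\right) = 390 + \left(-6\right) \left(-16\right) \left(-5\right) = 390 + 96 \left(-5\right) = 390 - 480 = -90$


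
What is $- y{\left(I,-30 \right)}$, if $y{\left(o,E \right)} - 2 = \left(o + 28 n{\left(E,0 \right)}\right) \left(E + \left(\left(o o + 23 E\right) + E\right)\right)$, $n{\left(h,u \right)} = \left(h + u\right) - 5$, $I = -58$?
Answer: $2713330$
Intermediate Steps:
$n{\left(h,u \right)} = -5 + h + u$
$y{\left(o,E \right)} = 2 + \left(o^{2} + 25 E\right) \left(-140 + o + 28 E\right)$ ($y{\left(o,E \right)} = 2 + \left(o + 28 \left(-5 + E + 0\right)\right) \left(E + \left(\left(o o + 23 E\right) + E\right)\right) = 2 + \left(o + 28 \left(-5 + E\right)\right) \left(E + \left(\left(o^{2} + 23 E\right) + E\right)\right) = 2 + \left(o + \left(-140 + 28 E\right)\right) \left(E + \left(o^{2} + 24 E\right)\right) = 2 + \left(-140 + o + 28 E\right) \left(o^{2} + 25 E\right) = 2 + \left(o^{2} + 25 E\right) \left(-140 + o + 28 E\right)$)
$- y{\left(I,-30 \right)} = - (2 + \left(-58\right)^{3} + 25 \left(-30\right) \left(-58\right) + 28 \left(-58\right)^{2} \left(-5 - 30\right) + 700 \left(-30\right) \left(-5 - 30\right)) = - (2 - 195112 + 43500 + 28 \cdot 3364 \left(-35\right) + 700 \left(-30\right) \left(-35\right)) = - (2 - 195112 + 43500 - 3296720 + 735000) = \left(-1\right) \left(-2713330\right) = 2713330$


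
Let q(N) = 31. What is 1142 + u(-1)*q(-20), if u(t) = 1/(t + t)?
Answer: 2253/2 ≈ 1126.5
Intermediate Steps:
u(t) = 1/(2*t)
1142 + u(-1)*q(-20) = 1142 + ((1/2)/(-1))*31 = 1142 + ((1/2)*(-1))*31 = 1142 - 1/2*31 = 1142 - 31/2 = 2253/2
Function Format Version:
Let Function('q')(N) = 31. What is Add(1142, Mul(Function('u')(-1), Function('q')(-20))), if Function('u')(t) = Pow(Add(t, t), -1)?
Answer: Rational(2253, 2) ≈ 1126.5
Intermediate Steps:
Function('u')(t) = Mul(Rational(1, 2), Pow(t, -1)) (Function('u')(t) = Pow(Mul(2, t), -1) = Mul(Rational(1, 2), Pow(t, -1)))
Add(1142, Mul(Function('u')(-1), Function('q')(-20))) = Add(1142, Mul(Mul(Rational(1, 2), Pow(-1, -1)), 31)) = Add(1142, Mul(Mul(Rational(1, 2), -1), 31)) = Add(1142, Mul(Rational(-1, 2), 31)) = Add(1142, Rational(-31, 2)) = Rational(2253, 2)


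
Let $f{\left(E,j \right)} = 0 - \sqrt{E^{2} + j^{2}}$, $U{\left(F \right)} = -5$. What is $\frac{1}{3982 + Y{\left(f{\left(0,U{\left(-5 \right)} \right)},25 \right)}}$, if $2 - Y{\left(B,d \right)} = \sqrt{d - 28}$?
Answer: $\frac{1328}{5290753} + \frac{i \sqrt{3}}{15872259} \approx 0.000251 + 1.0912 \cdot 10^{-7} i$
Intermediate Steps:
$f{\left(E,j \right)} = - \sqrt{E^{2} + j^{2}}$
$Y{\left(B,d \right)} = 2 - \sqrt{-28 + d}$ ($Y{\left(B,d \right)} = 2 - \sqrt{d - 28} = 2 - \sqrt{-28 + d}$)
$\frac{1}{3982 + Y{\left(f{\left(0,U{\left(-5 \right)} \right)},25 \right)}} = \frac{1}{3982 + \left(2 - \sqrt{-28 + 25}\right)} = \frac{1}{3982 + \left(2 - \sqrt{-3}\right)} = \frac{1}{3982 + \left(2 - i \sqrt{3}\right)} = \frac{1}{3984 - i \sqrt{3}}$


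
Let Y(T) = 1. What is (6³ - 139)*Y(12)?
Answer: 77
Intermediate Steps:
(6³ - 139)*Y(12) = (6³ - 139)*1 = (216 - 139)*1 = 77*1 = 77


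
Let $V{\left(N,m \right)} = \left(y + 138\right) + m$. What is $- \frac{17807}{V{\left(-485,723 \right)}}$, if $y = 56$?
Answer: $- \frac{17807}{917} \approx -19.419$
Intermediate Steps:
$V{\left(N,m \right)} = 194 + m$ ($V{\left(N,m \right)} = \left(56 + 138\right) + m = 194 + m$)
$- \frac{17807}{V{\left(-485,723 \right)}} = - \frac{17807}{194 + 723} = - \frac{17807}{917}$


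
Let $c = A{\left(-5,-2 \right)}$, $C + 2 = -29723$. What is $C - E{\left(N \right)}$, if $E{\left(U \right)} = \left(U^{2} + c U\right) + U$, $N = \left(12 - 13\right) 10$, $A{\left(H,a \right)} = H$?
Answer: $-29865$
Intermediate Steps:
$C = -29725$ ($C = -2 - 29723 = -29725$)
$c = -5$
$N = -10$ ($N = \left(-1\right) 10 = -10$)
$E{\left(U \right)} = U^{2} - 4 U$ ($E{\left(U \right)} = \left(U^{2} - 5 U\right) + U = U^{2} - 4 U$)
$C - E{\left(N \right)} = -29725 - - 10 \left(-4 - 10\right) = -29725 - \left(-10\right) \left(-14\right) = -29725 - 140 = -29865$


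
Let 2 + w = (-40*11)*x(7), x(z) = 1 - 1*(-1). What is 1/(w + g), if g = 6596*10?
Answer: 1/65078 ≈ 1.5366e-5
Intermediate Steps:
x(z) = 2 (x(z) = 1 + 1 = 2)
g = 65960
w = -882 (w = -2 - 40*11*2 = -2 - 440*2 = -2 - 880 = -882)
1/(w + g) = 1/(-882 + 65960) = 1/65078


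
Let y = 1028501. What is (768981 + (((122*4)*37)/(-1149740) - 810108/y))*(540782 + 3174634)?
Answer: 844630909614653183987256/295627184935 ≈ 2.8571e+12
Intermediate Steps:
(768981 + (((122*4)*37)/(-1149740) - 810108/y))*(540782 + 3174634) = (768981 + (((122*4)*37)/(-1149740) - 810108/1028501))*(540782 + 3174634) = (768981 + ((488*37)*(-1/1149740) - 810108*1/1028501))*3715416 = (768981 + (18056*(-1/1149740) - 810108/1028501))*3715416 = (768981 + (-4514/287435 - 810108/1028501))*3715416 = (768981 - 237496046494/295627184935)*3715416 = (227331450802454741/295627184935)*3715416 = 844630909614653183987256/295627184935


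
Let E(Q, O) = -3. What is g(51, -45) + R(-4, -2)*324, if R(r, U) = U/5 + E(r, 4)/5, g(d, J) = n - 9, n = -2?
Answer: -335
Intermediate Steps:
g(d, J) = -11 (g(d, J) = -2 - 9 = -11)
R(r, U) = -⅗ + U/5 (R(r, U) = U/5 - 3/5 = U*(⅕) - 3*⅕ = U/5 - ⅗ = -⅗ + U/5)
g(51, -45) + R(-4, -2)*324 = -11 + (-⅗ + (⅕)*(-2))*324 = -11 + (-⅗ - ⅖)*324 = -11 - 1*324 = -11 - 324 = -335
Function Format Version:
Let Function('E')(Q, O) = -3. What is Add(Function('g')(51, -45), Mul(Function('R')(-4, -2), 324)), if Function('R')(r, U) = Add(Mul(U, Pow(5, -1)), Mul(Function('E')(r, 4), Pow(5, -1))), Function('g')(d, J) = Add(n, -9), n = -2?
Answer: -335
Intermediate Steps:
Function('g')(d, J) = -11 (Function('g')(d, J) = Add(-2, -9) = -11)
Function('R')(r, U) = Add(Rational(-3, 5), Mul(Rational(1, 5), U)) (Function('R')(r, U) = Add(Mul(U, Pow(5, -1)), Mul(-3, Pow(5, -1))) = Add(Mul(U, Rational(1, 5)), Mul(-3, Rational(1, 5))) = Add(Mul(Rational(1, 5), U), Rational(-3, 5)) = Add(Rational(-3, 5), Mul(Rational(1, 5), U)))
Add(Function('g')(51, -45), Mul(Function('R')(-4, -2), 324)) = Add(-11, Mul(Add(Rational(-3, 5), Mul(Rational(1, 5), -2)), 324)) = Add(-11, Mul(Add(Rational(-3, 5), Rational(-2, 5)), 324)) = Add(-11, Mul(-1, 324)) = Add(-11, -324) = -335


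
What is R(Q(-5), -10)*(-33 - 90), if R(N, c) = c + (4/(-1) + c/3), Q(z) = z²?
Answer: 2132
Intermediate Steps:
R(N, c) = -4 + 4*c/3 (R(N, c) = c + (4*(-1) + c*(⅓)) = c + (-4 + c/3) = -4 + 4*c/3)
R(Q(-5), -10)*(-33 - 90) = (-4 + (4/3)*(-10))*(-33 - 90) = (-4 - 40/3)*(-123) = -52/3*(-123) = 2132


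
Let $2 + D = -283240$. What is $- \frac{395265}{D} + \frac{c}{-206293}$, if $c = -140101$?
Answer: $\frac{40407630029}{19476947302} \approx 2.0746$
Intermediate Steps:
$D = -283242$ ($D = -2 - 283240 = -283242$)
$- \frac{395265}{D} + \frac{c}{-206293} = - \frac{395265}{-283242} - \frac{140101}{-206293} = \left(-395265\right) \left(- \frac{1}{283242}\right) - - \frac{140101}{206293} = \frac{131755}{94414} + \frac{140101}{206293} = \frac{40407630029}{19476947302}$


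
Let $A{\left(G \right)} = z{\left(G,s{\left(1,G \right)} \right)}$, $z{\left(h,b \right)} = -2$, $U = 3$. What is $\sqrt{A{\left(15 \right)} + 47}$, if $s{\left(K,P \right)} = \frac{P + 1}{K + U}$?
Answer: $3 \sqrt{5} \approx 6.7082$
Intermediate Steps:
$s{\left(K,P \right)} = \frac{1 + P}{3 + K}$ ($s{\left(K,P \right)} = \frac{P + 1}{K + 3} = \frac{1 + P}{3 + K}$)
$A{\left(G \right)} = -2$
$\sqrt{A{\left(15 \right)} + 47} = \sqrt{-2 + 47} = \sqrt{45} = 3 \sqrt{5}$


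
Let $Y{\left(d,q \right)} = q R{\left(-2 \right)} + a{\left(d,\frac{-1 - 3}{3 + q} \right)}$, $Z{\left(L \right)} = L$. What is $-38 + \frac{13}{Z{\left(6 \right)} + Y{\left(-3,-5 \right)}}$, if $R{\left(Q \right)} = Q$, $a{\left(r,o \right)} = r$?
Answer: $-37$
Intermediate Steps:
$Y{\left(d,q \right)} = d - 2 q$ ($Y{\left(d,q \right)} = q \left(-2\right) + d = - 2 q + d = d - 2 q$)
$-38 + \frac{13}{Z{\left(6 \right)} + Y{\left(-3,-5 \right)}} = -38 + \frac{13}{6 - -7} = -38 + \frac{13}{6 + \left(-3 + 10\right)} = -38 + \frac{13}{6 + 7} = -38 + \frac{13}{13} = -38 + 13 \cdot \frac{1}{13} = -38 + 1 = -37$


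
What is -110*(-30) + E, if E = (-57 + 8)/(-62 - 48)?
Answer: 363049/110 ≈ 3300.4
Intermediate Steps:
E = 49/110 (E = -49/(-110) = -49*(-1/110) = 49/110 ≈ 0.44545)
-110*(-30) + E = -110*(-30) + 49/110 = 3300 + 49/110 = 363049/110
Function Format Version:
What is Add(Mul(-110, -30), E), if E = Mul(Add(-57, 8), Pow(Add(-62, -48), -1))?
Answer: Rational(363049, 110) ≈ 3300.4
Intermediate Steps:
E = Rational(49, 110) (E = Mul(-49, Pow(-110, -1)) = Mul(-49, Rational(-1, 110)) = Rational(49, 110) ≈ 0.44545)
Add(Mul(-110, -30), E) = Add(Mul(-110, -30), Rational(49, 110)) = Add(3300, Rational(49, 110)) = Rational(363049, 110)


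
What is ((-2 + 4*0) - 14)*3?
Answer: -48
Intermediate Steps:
((-2 + 4*0) - 14)*3 = ((-2 + 0) - 14)*3 = (-2 - 14)*3 = -16*3 = -48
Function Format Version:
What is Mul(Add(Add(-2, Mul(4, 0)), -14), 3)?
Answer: -48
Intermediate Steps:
Mul(Add(Add(-2, Mul(4, 0)), -14), 3) = Mul(Add(Add(-2, 0), -14), 3) = Mul(Add(-2, -14), 3) = Mul(-16, 3) = -48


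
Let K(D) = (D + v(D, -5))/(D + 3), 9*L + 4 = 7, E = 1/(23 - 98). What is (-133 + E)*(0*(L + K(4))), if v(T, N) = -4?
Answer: 0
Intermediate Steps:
E = -1/75 (E = 1/(-75) = -1/75 ≈ -0.013333)
L = ⅓ (L = -4/9 + (⅑)*7 = -4/9 + 7/9 = ⅓ ≈ 0.33333)
K(D) = (-4 + D)/(3 + D) (K(D) = (D - 4)/(D + 3) = (-4 + D)/(3 + D))
(-133 + E)*(0*(L + K(4))) = (-133 - 1/75)*(0*(⅓ + (-4 + 4)/(3 + 4))) = -0*(⅓ + 0/7) = -0*(⅓ + (⅐)*0) = -0*(⅓ + 0) = -0/3 = -9976/75*0 = 0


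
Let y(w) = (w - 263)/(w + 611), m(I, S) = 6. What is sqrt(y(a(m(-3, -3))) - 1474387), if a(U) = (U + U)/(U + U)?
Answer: I*sqrt(15339526802)/102 ≈ 1214.2*I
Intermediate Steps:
a(U) = 1 (a(U) = (2*U)/((2*U)) = (2*U)*(1/(2*U)) = 1)
y(w) = (-263 + w)/(611 + w)
sqrt(y(a(m(-3, -3))) - 1474387) = sqrt((-263 + 1)/(611 + 1) - 1474387) = sqrt(-262/612 - 1474387) = sqrt((1/612)*(-262) - 1474387) = sqrt(-131/306 - 1474387) = sqrt(-451162553/306) = I*sqrt(15339526802)/102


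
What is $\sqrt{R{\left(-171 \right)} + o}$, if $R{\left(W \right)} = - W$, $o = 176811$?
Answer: $\sqrt{176982} \approx 420.69$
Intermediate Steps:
$\sqrt{R{\left(-171 \right)} + o} = \sqrt{\left(-1\right) \left(-171\right) + 176811} = \sqrt{171 + 176811} = \sqrt{176982}$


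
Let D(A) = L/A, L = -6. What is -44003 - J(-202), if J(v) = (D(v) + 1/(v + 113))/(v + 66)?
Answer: -26896921673/611252 ≈ -44003.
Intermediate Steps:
D(A) = -6/A
J(v) = (1/(113 + v) - 6/v)/(66 + v) (J(v) = (-6/v + 1/(v + 113))/(v + 66) = (-6/v + 1/(113 + v))/(66 + v) = (1/(113 + v) - 6/v)/(66 + v))
-44003 - J(-202) = -44003 - (-678 - 5*(-202))/((-202)*(7458 + (-202)² + 179*(-202))) = -44003 - (-1)*(-678 + 1010)/(202*(7458 + 40804 - 36158)) = -44003 - (-1)*332/(202*12104) = -44003 - 1*(-83/611252) = -44003 + 83/611252 = -26896921673/611252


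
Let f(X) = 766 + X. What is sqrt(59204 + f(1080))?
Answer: 5*sqrt(2442) ≈ 247.08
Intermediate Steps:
sqrt(59204 + f(1080)) = sqrt(59204 + (766 + 1080)) = sqrt(59204 + 1846) = sqrt(61050) = 5*sqrt(2442)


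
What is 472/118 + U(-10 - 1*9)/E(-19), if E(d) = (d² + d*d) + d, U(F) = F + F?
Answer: 146/37 ≈ 3.9459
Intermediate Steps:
U(F) = 2*F
E(d) = d + 2*d² (E(d) = (d² + d²) + d = 2*d² + d = d + 2*d²)
472/118 + U(-10 - 1*9)/E(-19) = 472/118 + (2*(-10 - 1*9))/((-19*(1 + 2*(-19)))) = 472*(1/118) + (2*(-10 - 9))/((-19*(1 - 38))) = 4 + (2*(-19))/((-19*(-37))) = 4 - 38/703 = 4 - 38*1/703 = 4 - 2/37 = 146/37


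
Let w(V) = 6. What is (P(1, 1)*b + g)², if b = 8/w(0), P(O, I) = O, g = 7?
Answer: 625/9 ≈ 69.444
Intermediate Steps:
b = 4/3 (b = 8/6 = 8*(⅙) = 4/3 ≈ 1.3333)
(P(1, 1)*b + g)² = (1*(4/3) + 7)² = (4/3 + 7)² = (25/3)² = 625/9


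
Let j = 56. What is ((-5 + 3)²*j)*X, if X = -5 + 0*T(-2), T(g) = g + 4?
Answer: -1120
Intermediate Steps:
T(g) = 4 + g
X = -5 (X = -5 + 0*(4 - 2) = -5 + 0*2 = -5 + 0 = -5)
((-5 + 3)²*j)*X = ((-5 + 3)²*56)*(-5) = ((-2)²*56)*(-5) = (4*56)*(-5) = 224*(-5) = -1120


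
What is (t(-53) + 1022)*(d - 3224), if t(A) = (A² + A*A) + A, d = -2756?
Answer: -39390260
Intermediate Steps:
t(A) = A + 2*A² (t(A) = (A² + A²) + A = 2*A² + A = A + 2*A²)
(t(-53) + 1022)*(d - 3224) = (-53*(1 + 2*(-53)) + 1022)*(-2756 - 3224) = (-53*(1 - 106) + 1022)*(-5980) = (-53*(-105) + 1022)*(-5980) = (5565 + 1022)*(-5980) = 6587*(-5980) = -39390260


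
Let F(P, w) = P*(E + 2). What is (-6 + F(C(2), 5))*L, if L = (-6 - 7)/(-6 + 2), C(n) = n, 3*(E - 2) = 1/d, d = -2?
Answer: 65/12 ≈ 5.4167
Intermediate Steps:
E = 11/6 (E = 2 + (⅓)/(-2) = 2 + (⅓)*(-½) = 2 - ⅙ = 11/6 ≈ 1.8333)
F(P, w) = 23*P/6 (F(P, w) = P*(11/6 + 2) = P*(23/6) = 23*P/6)
L = 13/4 (L = -13/(-4) = -13*(-¼) = 13/4 ≈ 3.2500)
(-6 + F(C(2), 5))*L = (-6 + (23/6)*2)*(13/4) = (-6 + 23/3)*(13/4) = (5/3)*(13/4) = 65/12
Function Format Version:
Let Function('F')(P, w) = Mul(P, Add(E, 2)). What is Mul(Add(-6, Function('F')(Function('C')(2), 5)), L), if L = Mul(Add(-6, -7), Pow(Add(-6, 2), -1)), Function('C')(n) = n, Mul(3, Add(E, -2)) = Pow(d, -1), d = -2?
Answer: Rational(65, 12) ≈ 5.4167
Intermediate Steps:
E = Rational(11, 6) (E = Add(2, Mul(Rational(1, 3), Pow(-2, -1))) = Add(2, Mul(Rational(1, 3), Rational(-1, 2))) = Add(2, Rational(-1, 6)) = Rational(11, 6) ≈ 1.8333)
Function('F')(P, w) = Mul(Rational(23, 6), P) (Function('F')(P, w) = Mul(P, Add(Rational(11, 6), 2)) = Mul(P, Rational(23, 6)) = Mul(Rational(23, 6), P))
L = Rational(13, 4) (L = Mul(-13, Pow(-4, -1)) = Mul(-13, Rational(-1, 4)) = Rational(13, 4) ≈ 3.2500)
Mul(Add(-6, Function('F')(Function('C')(2), 5)), L) = Mul(Add(-6, Mul(Rational(23, 6), 2)), Rational(13, 4)) = Mul(Add(-6, Rational(23, 3)), Rational(13, 4)) = Mul(Rational(5, 3), Rational(13, 4)) = Rational(65, 12)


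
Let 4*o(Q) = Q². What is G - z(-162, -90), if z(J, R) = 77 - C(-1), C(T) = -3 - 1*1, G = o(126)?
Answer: 3888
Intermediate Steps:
o(Q) = Q²/4
G = 3969 (G = (¼)*126² = (¼)*15876 = 3969)
C(T) = -4 (C(T) = -3 - 1 = -4)
z(J, R) = 81 (z(J, R) = 77 - 1*(-4) = 77 + 4 = 81)
G - z(-162, -90) = 3969 - 1*81 = 3969 - 81 = 3888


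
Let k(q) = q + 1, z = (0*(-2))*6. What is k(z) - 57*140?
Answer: -7979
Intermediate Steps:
z = 0 (z = 0*6 = 0)
k(q) = 1 + q
k(z) - 57*140 = (1 + 0) - 57*140 = 1 - 7980 = -7979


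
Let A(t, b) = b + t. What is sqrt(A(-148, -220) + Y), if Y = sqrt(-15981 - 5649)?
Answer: sqrt(-368 + I*sqrt(21630)) ≈ 3.7617 + 19.549*I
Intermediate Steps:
Y = I*sqrt(21630) (Y = sqrt(-21630) = I*sqrt(21630) ≈ 147.07*I)
sqrt(A(-148, -220) + Y) = sqrt((-220 - 148) + I*sqrt(21630)) = sqrt(-368 + I*sqrt(21630))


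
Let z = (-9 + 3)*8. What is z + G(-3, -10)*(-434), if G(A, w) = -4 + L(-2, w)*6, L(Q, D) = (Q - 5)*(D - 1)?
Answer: -198820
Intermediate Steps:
L(Q, D) = (-1 + D)*(-5 + Q) (L(Q, D) = (-5 + Q)*(-1 + D) = (-1 + D)*(-5 + Q))
z = -48 (z = -6*8 = -48)
G(A, w) = 38 - 42*w (G(A, w) = -4 + (5 - 1*(-2) - 5*w + w*(-2))*6 = -4 + (5 + 2 - 5*w - 2*w)*6 = -4 + (7 - 7*w)*6 = -4 + (42 - 42*w) = 38 - 42*w)
z + G(-3, -10)*(-434) = -48 + (38 - 42*(-10))*(-434) = -48 + (38 + 420)*(-434) = -48 + 458*(-434) = -48 - 198772 = -198820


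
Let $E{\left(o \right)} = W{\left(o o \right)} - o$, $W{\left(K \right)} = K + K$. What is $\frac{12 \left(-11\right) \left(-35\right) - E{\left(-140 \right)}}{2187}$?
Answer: $- \frac{34720}{2187} \approx -15.876$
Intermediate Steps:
$W{\left(K \right)} = 2 K$
$E{\left(o \right)} = - o + 2 o^{2}$ ($E{\left(o \right)} = 2 o o - o = 2 o^{2} - o = - o + 2 o^{2}$)
$\frac{12 \left(-11\right) \left(-35\right) - E{\left(-140 \right)}}{2187} = \frac{12 \left(-11\right) \left(-35\right) - - 140 \left(-1 + 2 \left(-140\right)\right)}{2187} = \left(\left(-132\right) \left(-35\right) - - 140 \left(-1 - 280\right)\right) \frac{1}{2187} = \left(4620 - \left(-140\right) \left(-281\right)\right) \frac{1}{2187} = \left(4620 - 39340\right) \frac{1}{2187} = \left(-34720\right) \frac{1}{2187} = - \frac{34720}{2187}$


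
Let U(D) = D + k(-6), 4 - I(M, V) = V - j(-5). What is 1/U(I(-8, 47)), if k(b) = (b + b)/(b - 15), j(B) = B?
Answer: -7/332 ≈ -0.021084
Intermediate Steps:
k(b) = 2*b/(-15 + b) (k(b) = (2*b)/(-15 + b) = 2*b/(-15 + b))
I(M, V) = -1 - V (I(M, V) = 4 - (V - 1*(-5)) = 4 - (V + 5) = 4 - (5 + V) = 4 + (-5 - V) = -1 - V)
U(D) = 4/7 + D (U(D) = D + 2*(-6)/(-15 - 6) = D + 2*(-6)/(-21) = D + 2*(-6)*(-1/21) = D + 4/7 = 4/7 + D)
1/U(I(-8, 47)) = 1/(4/7 + (-1 - 1*47)) = 1/(4/7 + (-1 - 47)) = 1/(4/7 - 48) = 1/(-332/7) = -7/332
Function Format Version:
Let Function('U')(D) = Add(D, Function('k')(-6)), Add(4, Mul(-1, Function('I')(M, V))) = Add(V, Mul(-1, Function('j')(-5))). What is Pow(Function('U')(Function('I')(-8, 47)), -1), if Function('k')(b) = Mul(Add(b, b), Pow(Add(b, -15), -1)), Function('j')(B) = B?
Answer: Rational(-7, 332) ≈ -0.021084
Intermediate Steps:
Function('k')(b) = Mul(2, b, Pow(Add(-15, b), -1)) (Function('k')(b) = Mul(Mul(2, b), Pow(Add(-15, b), -1)) = Mul(2, b, Pow(Add(-15, b), -1)))
Function('I')(M, V) = Add(-1, Mul(-1, V)) (Function('I')(M, V) = Add(4, Mul(-1, Add(V, Mul(-1, -5)))) = Add(4, Mul(-1, Add(V, 5))) = Add(4, Mul(-1, Add(5, V))) = Add(4, Add(-5, Mul(-1, V))) = Add(-1, Mul(-1, V)))
Function('U')(D) = Add(Rational(4, 7), D) (Function('U')(D) = Add(D, Mul(2, -6, Pow(Add(-15, -6), -1))) = Add(D, Mul(2, -6, Pow(-21, -1))) = Add(D, Mul(2, -6, Rational(-1, 21))) = Add(D, Rational(4, 7)) = Add(Rational(4, 7), D))
Pow(Function('U')(Function('I')(-8, 47)), -1) = Pow(Add(Rational(4, 7), Add(-1, Mul(-1, 47))), -1) = Pow(Add(Rational(4, 7), Add(-1, -47)), -1) = Pow(Add(Rational(4, 7), -48), -1) = Pow(Rational(-332, 7), -1) = Rational(-7, 332)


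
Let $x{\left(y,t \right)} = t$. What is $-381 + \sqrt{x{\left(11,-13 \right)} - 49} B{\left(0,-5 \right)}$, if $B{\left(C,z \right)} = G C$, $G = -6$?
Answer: $-381$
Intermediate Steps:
$B{\left(C,z \right)} = - 6 C$
$-381 + \sqrt{x{\left(11,-13 \right)} - 49} B{\left(0,-5 \right)} = -381 + \sqrt{-13 - 49} \left(\left(-6\right) 0\right) = -381 + \sqrt{-62} \cdot 0 = -381 + i \sqrt{62} \cdot 0 = -381 + 0 = -381$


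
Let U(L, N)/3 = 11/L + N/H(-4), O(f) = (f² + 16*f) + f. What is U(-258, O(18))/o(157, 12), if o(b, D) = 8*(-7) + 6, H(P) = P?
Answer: 20323/2150 ≈ 9.4526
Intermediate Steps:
O(f) = f² + 17*f
o(b, D) = -50 (o(b, D) = -56 + 6 = -50)
U(L, N) = 33/L - 3*N/4 (U(L, N) = 3*(11/L + N/(-4)) = 3*(11/L + N*(-¼)) = 3*(11/L - N/4) = 33/L - 3*N/4)
U(-258, O(18))/o(157, 12) = (33/(-258) - 27*(17 + 18)/2)/(-50) = (33*(-1/258) - 27*35/2)*(-1/50) = (-11/86 - ¾*630)*(-1/50) = (-11/86 - 945/2)*(-1/50) = -20323/43*(-1/50) = 20323/2150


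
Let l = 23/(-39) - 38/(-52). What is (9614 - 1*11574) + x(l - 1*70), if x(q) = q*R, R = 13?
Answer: -17209/6 ≈ -2868.2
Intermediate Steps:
l = 11/78 (l = 23*(-1/39) - 38*(-1/52) = -23/39 + 19/26 = 11/78 ≈ 0.14103)
x(q) = 13*q (x(q) = q*13 = 13*q)
(9614 - 1*11574) + x(l - 1*70) = (9614 - 1*11574) + 13*(11/78 - 1*70) = (9614 - 11574) + 13*(11/78 - 70) = -1960 + 13*(-5449/78) = -1960 - 5449/6 = -17209/6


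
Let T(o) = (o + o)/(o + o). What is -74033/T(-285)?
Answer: -74033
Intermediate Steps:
T(o) = 1 (T(o) = (2*o)/((2*o)) = (2*o)*(1/(2*o)) = 1)
-74033/T(-285) = -74033/1 = -74033*1 = -74033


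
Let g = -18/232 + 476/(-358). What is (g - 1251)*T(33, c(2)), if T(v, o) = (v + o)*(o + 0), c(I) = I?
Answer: -910174405/10382 ≈ -87669.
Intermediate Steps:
g = -29219/20764 (g = -18*1/232 + 476*(-1/358) = -9/116 - 238/179 = -29219/20764 ≈ -1.4072)
T(v, o) = o*(o + v) (T(v, o) = (o + v)*o = o*(o + v))
(g - 1251)*T(33, c(2)) = (-29219/20764 - 1251)*(2*(2 + 33)) = -26004983*35/10382 = -26004983/20764*70 = -910174405/10382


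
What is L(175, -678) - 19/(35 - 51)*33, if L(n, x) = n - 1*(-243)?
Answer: 7315/16 ≈ 457.19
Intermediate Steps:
L(n, x) = 243 + n (L(n, x) = n + 243 = 243 + n)
L(175, -678) - 19/(35 - 51)*33 = (243 + 175) - 19/(35 - 51)*33 = 418 - 19/(-16)*33 = 418 - 19*(-1/16)*33 = 418 - (-19)*33/16 = 418 - 1*(-627/16) = 418 + 627/16 = 7315/16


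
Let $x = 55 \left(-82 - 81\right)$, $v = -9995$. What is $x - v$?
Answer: $1030$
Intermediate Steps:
$x = -8965$ ($x = 55 \left(-82 - 81\right) = 55 \left(-163\right) = -8965$)
$x - v = -8965 - -9995 = -8965 + 9995 = 1030$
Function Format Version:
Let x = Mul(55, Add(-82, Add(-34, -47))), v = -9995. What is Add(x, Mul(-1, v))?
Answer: 1030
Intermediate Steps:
x = -8965 (x = Mul(55, Add(-82, -81)) = Mul(55, -163) = -8965)
Add(x, Mul(-1, v)) = Add(-8965, Mul(-1, -9995)) = Add(-8965, 9995) = 1030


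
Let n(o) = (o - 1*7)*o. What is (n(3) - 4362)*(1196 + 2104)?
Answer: -14434200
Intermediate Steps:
n(o) = o*(-7 + o) (n(o) = (o - 7)*o = (-7 + o)*o = o*(-7 + o))
(n(3) - 4362)*(1196 + 2104) = (3*(-7 + 3) - 4362)*(1196 + 2104) = (3*(-4) - 4362)*3300 = (-12 - 4362)*3300 = -4374*3300 = -14434200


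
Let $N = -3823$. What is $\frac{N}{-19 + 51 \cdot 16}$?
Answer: $- \frac{3823}{797} \approx -4.7967$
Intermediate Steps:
$\frac{N}{-19 + 51 \cdot 16} = - \frac{3823}{-19 + 51 \cdot 16} = - \frac{3823}{-19 + 816} = - \frac{3823}{797}$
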